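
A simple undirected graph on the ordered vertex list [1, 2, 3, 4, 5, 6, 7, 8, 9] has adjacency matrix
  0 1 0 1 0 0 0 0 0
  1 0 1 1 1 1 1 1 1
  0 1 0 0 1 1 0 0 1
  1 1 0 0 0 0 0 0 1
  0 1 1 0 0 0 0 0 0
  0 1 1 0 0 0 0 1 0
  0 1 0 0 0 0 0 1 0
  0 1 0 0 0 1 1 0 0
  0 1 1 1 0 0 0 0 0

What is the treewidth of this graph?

A width-2 tree decomposition is:
Bags: B1 = {2, 3, 5}  B2 = {2, 3, 6}  B3 = {2, 3, 9}  B4 = {2, 4, 9}  B5 = {2, 6, 8}  B6 = {1, 2, 4}  B7 = {2, 7, 8}
Tree: B1–B2, B1–B3, B3–B4, B2–B5, B4–B6, B5–B7
Each bag holds 3 vertices, so the decomposition has width 2, which upper-bounds the treewidth. Conversely, {1, 2, 4} is a clique of size 3, and the vertices of any clique must share a bag in every tree decomposition; so some bag has ≥ 3 vertices and tw(G) ≥ 2. Hence tw(G) = 2 exactly.

2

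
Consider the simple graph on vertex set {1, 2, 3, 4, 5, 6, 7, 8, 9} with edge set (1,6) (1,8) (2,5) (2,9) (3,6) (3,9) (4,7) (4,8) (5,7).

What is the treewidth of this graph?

2

A width-2 tree decomposition is:
Bags: B1 = {1, 6, 8}  B2 = {4, 6, 8}  B3 = {4, 6, 7}  B4 = {5, 6, 7}  B5 = {2, 5, 6}  B6 = {2, 6, 9}  B7 = {3, 6, 9}
Tree: B1–B2, B2–B3, B3–B4, B4–B5, B5–B6, B6–B7
Each bag holds 3 vertices, so the decomposition has width 2, which upper-bounds the treewidth. For the lower bound, G contains the cycle 6–1–8–4–7–5–2–9–3–6, so G is not a forest; only forests have treewidth ≤ 1, hence tw(G) ≥ 2. The upper and lower bounds meet at 2, so that is the treewidth.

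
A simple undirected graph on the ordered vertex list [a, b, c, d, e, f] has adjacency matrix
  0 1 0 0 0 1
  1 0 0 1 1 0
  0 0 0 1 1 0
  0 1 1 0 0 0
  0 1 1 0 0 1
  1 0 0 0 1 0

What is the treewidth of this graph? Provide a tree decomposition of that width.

Treewidth 2.
One such decomposition:
Bags: B1 = {a, e, f}  B2 = {a, b, e}  B3 = {b, c, e}  B4 = {b, c, d}
Tree: B1–B2, B2–B3, B3–B4

Each bag holds 3 vertices, so the decomposition has width 2, which upper-bounds the treewidth. For the lower bound, G contains the cycle f–a–b–e–f, so G is not a forest; only forests have treewidth ≤ 1, hence tw(G) ≥ 2. Combining the bounds, tw(G) = 2.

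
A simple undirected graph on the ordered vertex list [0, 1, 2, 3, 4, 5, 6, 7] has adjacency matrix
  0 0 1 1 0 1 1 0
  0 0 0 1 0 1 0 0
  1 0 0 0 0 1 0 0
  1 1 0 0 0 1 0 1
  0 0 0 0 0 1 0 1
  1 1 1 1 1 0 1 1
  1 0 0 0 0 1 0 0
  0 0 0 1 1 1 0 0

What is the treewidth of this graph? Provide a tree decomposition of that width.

Treewidth 2.
One such decomposition:
Bags: B1 = {0, 3, 5}  B2 = {3, 5, 7}  B3 = {0, 2, 5}  B4 = {4, 5, 7}  B5 = {0, 5, 6}  B6 = {1, 3, 5}
Tree: B1–B2, B1–B3, B2–B4, B1–B5, B2–B6

The largest bag has 3 vertices, giving width 2; this decomposition certifies tw(G) ≤ 2. For the lower bound, the 3 vertices {0, 2, 5} are pairwise adjacent, and any tree decomposition puts a clique entirely inside one bag — forcing width ≥ 2. Combining the bounds, tw(G) = 2.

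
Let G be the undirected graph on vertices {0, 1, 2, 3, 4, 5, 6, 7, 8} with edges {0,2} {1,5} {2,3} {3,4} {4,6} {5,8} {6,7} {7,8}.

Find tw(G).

1

A width-1 tree decomposition is:
Bags: B1 = {1, 5}  B2 = {5, 8}  B3 = {7, 8}  B4 = {6, 7}  B5 = {4, 6}  B6 = {3, 4}  B7 = {2, 3}  B8 = {0, 2}
Tree: B1–B2, B2–B3, B3–B4, B4–B5, B5–B6, B6–B7, B7–B8
Every bag has size at most 2, so the width is 2 − 1 = 1 and tw(G) ≤ 1. Since G has at least one edge (e.g. 1–5), it is not an edgeless graph, so tw(G) ≥ 1. Therefore the treewidth is 1.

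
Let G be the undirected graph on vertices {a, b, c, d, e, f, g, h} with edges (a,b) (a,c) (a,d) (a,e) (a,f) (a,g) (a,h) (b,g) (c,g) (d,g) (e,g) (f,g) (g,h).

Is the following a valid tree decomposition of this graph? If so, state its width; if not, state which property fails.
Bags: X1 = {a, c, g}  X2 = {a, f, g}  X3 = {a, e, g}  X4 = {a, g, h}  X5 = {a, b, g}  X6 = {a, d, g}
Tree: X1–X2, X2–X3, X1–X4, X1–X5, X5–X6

Every vertex of G appears in some bag (union = {a, b, c, d, e, f, g, h}); every edge is covered by a bag; and for each vertex v the set of bags containing v is connected in the bag tree. The decomposition is therefore valid. The largest bag has 3 vertices, so the width is 2.

Yes; width 2.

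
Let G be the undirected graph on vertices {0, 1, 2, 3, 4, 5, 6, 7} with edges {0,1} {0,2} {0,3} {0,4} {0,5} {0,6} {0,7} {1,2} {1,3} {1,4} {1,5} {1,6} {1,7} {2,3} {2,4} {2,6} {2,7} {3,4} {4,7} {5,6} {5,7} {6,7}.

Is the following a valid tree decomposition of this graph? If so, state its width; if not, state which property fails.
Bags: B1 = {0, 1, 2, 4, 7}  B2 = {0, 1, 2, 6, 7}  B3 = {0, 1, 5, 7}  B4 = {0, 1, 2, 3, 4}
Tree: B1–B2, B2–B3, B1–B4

A tree decomposition must satisfy three properties: every vertex lies in some bag; for every edge, both endpoints lie together in some bag; and for every vertex, the bags containing it form a connected subtree. Here edge (6,5) lies in no bag, so the decomposition is invalid.

No — edge (6,5) lies in no bag.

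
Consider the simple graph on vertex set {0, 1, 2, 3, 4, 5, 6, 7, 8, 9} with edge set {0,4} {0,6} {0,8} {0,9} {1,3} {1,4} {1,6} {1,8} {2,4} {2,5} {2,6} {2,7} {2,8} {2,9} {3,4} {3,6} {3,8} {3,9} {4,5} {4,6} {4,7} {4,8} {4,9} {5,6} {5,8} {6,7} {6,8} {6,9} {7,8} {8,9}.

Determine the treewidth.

A width-4 tree decomposition is:
Bags: B1 = {2, 4, 6, 7, 8}  B2 = {2, 4, 6, 8, 9}  B3 = {3, 4, 6, 8, 9}  B4 = {1, 3, 4, 6, 8}  B5 = {2, 4, 5, 6, 8}  B6 = {0, 4, 6, 8, 9}
Tree: B1–B2, B2–B3, B3–B4, B1–B5, B3–B6
Every bag has size at most 5, so the width is 5 − 1 = 4 and tw(G) ≤ 4. For the lower bound, the 5 vertices {0, 4, 6, 8, 9} are pairwise adjacent, and any tree decomposition puts a clique entirely inside one bag — forcing width ≥ 4. Hence tw(G) = 4 exactly.

4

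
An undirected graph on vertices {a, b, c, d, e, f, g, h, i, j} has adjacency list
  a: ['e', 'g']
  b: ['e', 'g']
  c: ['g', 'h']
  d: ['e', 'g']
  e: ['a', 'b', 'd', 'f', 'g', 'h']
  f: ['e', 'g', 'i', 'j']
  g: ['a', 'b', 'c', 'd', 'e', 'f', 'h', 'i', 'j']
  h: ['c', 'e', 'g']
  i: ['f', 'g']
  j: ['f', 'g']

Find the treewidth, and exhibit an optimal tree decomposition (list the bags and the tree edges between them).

Every bag has size at most 3, so the width is 3 − 1 = 2 and tw(G) ≤ 2. On the other hand G contains the 3-clique {f, g, j}. A clique must lie in a single bag of any decomposition, so no decomposition can have width below 2. Hence tw(G) = 2 exactly.

Treewidth 2.
One such decomposition:
Bags: B1 = {d, e, g}  B2 = {e, f, g}  B3 = {e, g, h}  B4 = {f, g, j}  B5 = {f, g, i}  B6 = {a, e, g}  B7 = {c, g, h}  B8 = {b, e, g}
Tree: B1–B2, B1–B3, B2–B4, B2–B5, B3–B6, B3–B7, B3–B8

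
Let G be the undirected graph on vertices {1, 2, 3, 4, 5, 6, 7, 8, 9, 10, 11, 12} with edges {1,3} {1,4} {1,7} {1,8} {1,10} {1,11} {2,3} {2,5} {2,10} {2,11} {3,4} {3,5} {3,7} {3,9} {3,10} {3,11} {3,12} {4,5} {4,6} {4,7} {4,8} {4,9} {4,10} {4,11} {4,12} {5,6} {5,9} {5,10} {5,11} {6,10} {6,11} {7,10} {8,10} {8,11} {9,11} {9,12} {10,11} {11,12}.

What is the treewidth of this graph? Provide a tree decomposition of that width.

Treewidth 4.
Bags: B1 = {1, 3, 4, 10, 11}  B2 = {1, 3, 4, 7, 10}  B3 = {1, 4, 8, 10, 11}  B4 = {3, 4, 5, 10, 11}  B5 = {4, 5, 6, 10, 11}  B6 = {3, 4, 5, 9, 11}  B7 = {2, 3, 5, 10, 11}  B8 = {3, 4, 9, 11, 12}
Tree: B1–B2, B1–B3, B1–B4, B4–B5, B4–B6, B4–B7, B6–B8

The largest bag has 5 vertices, giving width 4; this decomposition certifies tw(G) ≤ 4. For the lower bound, the 5 vertices {2, 3, 5, 10, 11} are pairwise adjacent, and any tree decomposition puts a clique entirely inside one bag — forcing width ≥ 4. The upper and lower bounds meet at 4, so that is the treewidth.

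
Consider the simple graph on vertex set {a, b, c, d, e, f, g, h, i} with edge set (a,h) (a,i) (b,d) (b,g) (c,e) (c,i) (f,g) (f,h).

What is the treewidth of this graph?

1

A width-1 tree decomposition is:
Bags: B1 = {c, e}  B2 = {c, i}  B3 = {a, i}  B4 = {a, h}  B5 = {f, h}  B6 = {f, g}  B7 = {b, g}  B8 = {b, d}
Tree: B1–B2, B2–B3, B3–B4, B4–B5, B5–B6, B6–B7, B7–B8
The largest bag has 2 vertices, giving width 1; this decomposition certifies tw(G) ≤ 1. G has an edge, so its treewidth is at least 1. Hence tw(G) = 1 exactly.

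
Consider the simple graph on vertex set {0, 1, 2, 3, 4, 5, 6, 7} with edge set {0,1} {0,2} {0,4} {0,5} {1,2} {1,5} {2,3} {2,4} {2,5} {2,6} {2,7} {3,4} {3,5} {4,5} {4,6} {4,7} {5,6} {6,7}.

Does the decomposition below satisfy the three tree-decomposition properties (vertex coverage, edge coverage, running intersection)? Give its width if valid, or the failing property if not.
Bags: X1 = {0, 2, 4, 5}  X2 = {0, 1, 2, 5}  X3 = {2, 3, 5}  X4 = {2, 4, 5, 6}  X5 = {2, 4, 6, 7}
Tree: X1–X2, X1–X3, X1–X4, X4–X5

No — edge (4,3) lies in no bag.

A tree decomposition must satisfy three properties: every vertex lies in some bag; for every edge, both endpoints lie together in some bag; and for every vertex, the bags containing it form a connected subtree. Here edge (4,3) lies in no bag, so the decomposition is invalid.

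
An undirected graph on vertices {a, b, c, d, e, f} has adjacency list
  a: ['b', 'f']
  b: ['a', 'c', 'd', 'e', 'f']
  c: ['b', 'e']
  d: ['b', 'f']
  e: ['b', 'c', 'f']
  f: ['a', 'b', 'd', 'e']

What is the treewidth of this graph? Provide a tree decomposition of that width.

Treewidth 2.
Bags: B1 = {a, b, f}  B2 = {b, e, f}  B3 = {b, d, f}  B4 = {b, c, e}
Tree: B1–B2, B2–B3, B2–B4

Each bag holds 3 vertices, so the decomposition has width 2, which upper-bounds the treewidth. For the lower bound, the 3 vertices {b, c, e} are pairwise adjacent, and any tree decomposition puts a clique entirely inside one bag — forcing width ≥ 2. Hence tw(G) = 2 exactly.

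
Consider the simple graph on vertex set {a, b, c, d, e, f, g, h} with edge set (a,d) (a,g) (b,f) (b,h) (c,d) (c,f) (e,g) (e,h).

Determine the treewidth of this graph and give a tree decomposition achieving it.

Treewidth 2.
One optimal decomposition is:
Bags: B1 = {b, e, h}  B2 = {b, e, g}  B3 = {a, b, g}  B4 = {a, b, d}  B5 = {b, c, d}  B6 = {b, c, f}
Tree: B1–B2, B2–B3, B3–B4, B4–B5, B5–B6

Every bag has size at most 3, so the width is 3 − 1 = 2 and tw(G) ≤ 2. Since b–h–e–g–a–d–c–f–b is a cycle in G, G is not acyclic. Forests are exactly the graphs of treewidth ≤ 1, so tw(G) ≥ 2. Hence tw(G) = 2 exactly.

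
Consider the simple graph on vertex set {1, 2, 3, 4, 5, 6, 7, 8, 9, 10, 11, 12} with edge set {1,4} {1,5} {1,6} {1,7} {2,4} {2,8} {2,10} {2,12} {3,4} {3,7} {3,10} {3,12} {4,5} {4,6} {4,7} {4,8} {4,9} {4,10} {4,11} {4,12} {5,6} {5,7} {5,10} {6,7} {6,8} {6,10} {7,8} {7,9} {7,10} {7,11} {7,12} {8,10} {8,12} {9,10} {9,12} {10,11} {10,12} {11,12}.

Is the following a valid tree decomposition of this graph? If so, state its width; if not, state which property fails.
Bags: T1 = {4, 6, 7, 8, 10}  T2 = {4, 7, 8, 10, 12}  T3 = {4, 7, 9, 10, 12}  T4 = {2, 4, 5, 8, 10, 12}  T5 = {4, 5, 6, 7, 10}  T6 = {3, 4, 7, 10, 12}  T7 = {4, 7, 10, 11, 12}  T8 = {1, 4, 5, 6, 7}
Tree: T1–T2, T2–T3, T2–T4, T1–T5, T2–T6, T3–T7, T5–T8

No — bags containing vertex 5 are not connected in the tree.

A tree decomposition must satisfy three properties: every vertex lies in some bag; for every edge, both endpoints lie together in some bag; and for every vertex, the bags containing it form a connected subtree. Here bags containing vertex 5 are not connected in the tree, so the decomposition is invalid.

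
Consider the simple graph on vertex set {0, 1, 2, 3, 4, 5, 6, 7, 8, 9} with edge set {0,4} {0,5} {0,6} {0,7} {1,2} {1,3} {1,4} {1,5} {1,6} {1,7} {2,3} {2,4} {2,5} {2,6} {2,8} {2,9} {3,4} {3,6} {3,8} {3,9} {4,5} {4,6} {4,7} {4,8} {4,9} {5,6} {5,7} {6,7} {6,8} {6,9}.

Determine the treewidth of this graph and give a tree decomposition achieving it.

Each bag holds 5 vertices, so the decomposition has width 4, which upper-bounds the treewidth. On the other hand G contains the 5-clique {0, 4, 5, 6, 7}. A clique must lie in a single bag of any decomposition, so no decomposition can have width below 4. Combining the bounds, tw(G) = 4.

Treewidth 4.
One such decomposition:
Bags: B1 = {1, 2, 3, 4, 6}  B2 = {1, 2, 4, 5, 6}  B3 = {2, 3, 4, 6, 9}  B4 = {1, 4, 5, 6, 7}  B5 = {2, 3, 4, 6, 8}  B6 = {0, 4, 5, 6, 7}
Tree: B1–B2, B1–B3, B2–B4, B1–B5, B4–B6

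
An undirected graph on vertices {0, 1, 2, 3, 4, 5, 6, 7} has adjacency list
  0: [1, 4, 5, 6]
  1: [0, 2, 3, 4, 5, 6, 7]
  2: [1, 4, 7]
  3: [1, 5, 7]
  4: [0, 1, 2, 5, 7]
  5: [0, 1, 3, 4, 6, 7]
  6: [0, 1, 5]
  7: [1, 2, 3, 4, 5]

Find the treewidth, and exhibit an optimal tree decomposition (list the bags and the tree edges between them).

The largest bag has 4 vertices, giving width 3; this decomposition certifies tw(G) ≤ 3. Conversely, {1, 2, 4, 7} is a clique of size 4, and the vertices of any clique must share a bag in every tree decomposition; so some bag has ≥ 4 vertices and tw(G) ≥ 3. The upper and lower bounds meet at 3, so that is the treewidth.

Treewidth 3.
One optimal decomposition is:
Bags: B1 = {1, 4, 5, 7}  B2 = {0, 1, 4, 5}  B3 = {1, 3, 5, 7}  B4 = {1, 2, 4, 7}  B5 = {0, 1, 5, 6}
Tree: B1–B2, B1–B3, B1–B4, B2–B5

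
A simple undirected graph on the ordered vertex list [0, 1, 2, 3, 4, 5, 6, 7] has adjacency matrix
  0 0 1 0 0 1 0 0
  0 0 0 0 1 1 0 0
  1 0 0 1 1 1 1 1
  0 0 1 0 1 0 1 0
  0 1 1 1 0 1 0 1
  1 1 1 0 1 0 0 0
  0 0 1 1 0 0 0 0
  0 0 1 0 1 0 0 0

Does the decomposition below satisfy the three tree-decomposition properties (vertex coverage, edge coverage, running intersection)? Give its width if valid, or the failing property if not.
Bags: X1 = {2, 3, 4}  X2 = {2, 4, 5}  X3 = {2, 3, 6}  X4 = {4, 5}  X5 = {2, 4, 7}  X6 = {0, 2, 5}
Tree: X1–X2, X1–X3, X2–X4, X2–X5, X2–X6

A tree decomposition must satisfy three properties: every vertex lies in some bag; for every edge, both endpoints lie together in some bag; and for every vertex, the bags containing it form a connected subtree. Here vertex 1 appears in no bag, so the decomposition is invalid.

No — vertex 1 appears in no bag.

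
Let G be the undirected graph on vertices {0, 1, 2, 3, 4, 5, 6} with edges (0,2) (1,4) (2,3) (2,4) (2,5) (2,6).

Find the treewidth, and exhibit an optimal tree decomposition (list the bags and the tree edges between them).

Treewidth 1.
One optimal decomposition is:
Bags: B1 = {2, 4}  B2 = {0, 2}  B3 = {2, 6}  B4 = {2, 3}  B5 = {2, 5}  B6 = {1, 4}
Tree: B1–B2, B1–B3, B2–B4, B4–B5, B1–B6

The largest bag has 2 vertices, giving width 1; this decomposition certifies tw(G) ≤ 1. G has an edge, so its treewidth is at least 1. Combining the bounds, tw(G) = 1.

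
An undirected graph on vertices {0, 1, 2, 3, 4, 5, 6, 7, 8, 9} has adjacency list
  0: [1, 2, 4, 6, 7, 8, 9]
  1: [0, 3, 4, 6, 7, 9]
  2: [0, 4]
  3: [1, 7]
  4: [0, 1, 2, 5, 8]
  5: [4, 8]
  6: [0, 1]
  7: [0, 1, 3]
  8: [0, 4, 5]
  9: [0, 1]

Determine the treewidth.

2

A width-2 tree decomposition is:
Bags: B1 = {0, 4, 8}  B2 = {4, 5, 8}  B3 = {0, 1, 4}  B4 = {0, 1, 7}  B5 = {0, 1, 6}  B6 = {0, 1, 9}  B7 = {0, 2, 4}  B8 = {1, 3, 7}
Tree: B1–B2, B1–B3, B3–B4, B4–B5, B4–B6, B3–B7, B4–B8
Each bag holds 3 vertices, so the decomposition has width 2, which upper-bounds the treewidth. On the other hand G contains the 3-clique {0, 4, 8}. A clique must lie in a single bag of any decomposition, so no decomposition can have width below 2. The upper and lower bounds meet at 2, so that is the treewidth.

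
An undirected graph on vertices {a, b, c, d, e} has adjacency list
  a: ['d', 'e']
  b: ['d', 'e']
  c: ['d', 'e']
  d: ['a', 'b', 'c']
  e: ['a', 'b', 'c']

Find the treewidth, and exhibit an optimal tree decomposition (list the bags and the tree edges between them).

The largest bag has 3 vertices, giving width 2; this decomposition certifies tw(G) ≤ 2. The edges e–c–d–a–e form a cycle, so G is not a tree and its treewidth is at least 2. Combining the bounds, tw(G) = 2.

Treewidth 2.
One such decomposition:
Bags: B1 = {c, d, e}  B2 = {a, d, e}  B3 = {b, d, e}
Tree: B1–B2, B2–B3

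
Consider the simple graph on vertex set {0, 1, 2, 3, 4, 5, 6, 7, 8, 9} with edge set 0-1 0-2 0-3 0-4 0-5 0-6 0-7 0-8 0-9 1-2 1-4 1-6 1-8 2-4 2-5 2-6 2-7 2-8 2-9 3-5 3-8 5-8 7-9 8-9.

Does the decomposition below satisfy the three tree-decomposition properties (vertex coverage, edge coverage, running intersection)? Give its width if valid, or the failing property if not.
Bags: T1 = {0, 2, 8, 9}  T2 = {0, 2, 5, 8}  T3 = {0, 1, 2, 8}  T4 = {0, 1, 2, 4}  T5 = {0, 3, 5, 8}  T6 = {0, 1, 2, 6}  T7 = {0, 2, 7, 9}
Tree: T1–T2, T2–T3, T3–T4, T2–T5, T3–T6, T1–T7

Checking the three conditions: (i) the bags cover all of {0, 1, 2, 3, 4, 5, 6, 7, 8, 9}; (ii) for each edge, some bag contains both endpoints; (iii) the bags containing any fixed vertex form a subtree. All hold, so the decomposition is valid with width 4 − 1 = 3.

Yes; width 3.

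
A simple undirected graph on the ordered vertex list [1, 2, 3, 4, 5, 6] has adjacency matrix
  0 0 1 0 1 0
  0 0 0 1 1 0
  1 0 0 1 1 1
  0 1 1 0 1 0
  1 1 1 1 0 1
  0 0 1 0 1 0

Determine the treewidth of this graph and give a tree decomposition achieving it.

Treewidth 2.
One such decomposition:
Bags: B1 = {3, 5, 6}  B2 = {3, 4, 5}  B3 = {1, 3, 5}  B4 = {2, 4, 5}
Tree: B1–B2, B1–B3, B2–B4

Every bag has size at most 3, so the width is 3 − 1 = 2 and tw(G) ≤ 2. For the lower bound, the 3 vertices {2, 4, 5} are pairwise adjacent, and any tree decomposition puts a clique entirely inside one bag — forcing width ≥ 2. Hence tw(G) = 2 exactly.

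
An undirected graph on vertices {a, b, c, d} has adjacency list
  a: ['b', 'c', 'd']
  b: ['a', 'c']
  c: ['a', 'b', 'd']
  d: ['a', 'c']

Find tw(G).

A width-2 tree decomposition is:
Bags: B1 = {a, b, c}  B2 = {a, c, d}
Tree: B1–B2
Every bag has size at most 3, so the width is 3 − 1 = 2 and tw(G) ≤ 2. On the other hand G contains the 3-clique {a, c, d}. A clique must lie in a single bag of any decomposition, so no decomposition can have width below 2. Therefore the treewidth is 2.

2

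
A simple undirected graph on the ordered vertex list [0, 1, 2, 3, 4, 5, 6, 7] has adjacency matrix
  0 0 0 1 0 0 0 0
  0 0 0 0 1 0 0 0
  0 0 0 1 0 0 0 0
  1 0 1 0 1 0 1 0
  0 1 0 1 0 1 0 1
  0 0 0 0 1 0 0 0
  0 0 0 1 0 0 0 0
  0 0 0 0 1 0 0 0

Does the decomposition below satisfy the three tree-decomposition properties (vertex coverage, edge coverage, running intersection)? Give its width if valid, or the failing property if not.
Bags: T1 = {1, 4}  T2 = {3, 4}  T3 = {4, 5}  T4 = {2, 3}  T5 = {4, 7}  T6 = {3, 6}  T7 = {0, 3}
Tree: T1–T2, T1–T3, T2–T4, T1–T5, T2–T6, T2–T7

Checking the three conditions: (i) the bags cover all of {0, 1, 2, 3, 4, 5, 6, 7}; (ii) for each edge, some bag contains both endpoints; (iii) the bags containing any fixed vertex form a subtree. All hold, so the decomposition is valid with width 2 − 1 = 1.

Yes; width 1.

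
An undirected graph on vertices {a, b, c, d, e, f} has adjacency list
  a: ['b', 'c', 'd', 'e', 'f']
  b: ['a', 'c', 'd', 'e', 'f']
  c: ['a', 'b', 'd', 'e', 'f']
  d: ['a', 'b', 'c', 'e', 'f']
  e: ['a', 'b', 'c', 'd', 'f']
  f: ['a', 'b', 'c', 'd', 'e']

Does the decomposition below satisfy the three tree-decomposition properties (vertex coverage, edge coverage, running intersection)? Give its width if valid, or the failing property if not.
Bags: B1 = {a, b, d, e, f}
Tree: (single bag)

A tree decomposition must satisfy three properties: every vertex lies in some bag; for every edge, both endpoints lie together in some bag; and for every vertex, the bags containing it form a connected subtree. Here vertex c appears in no bag, so the decomposition is invalid.

No — vertex c appears in no bag.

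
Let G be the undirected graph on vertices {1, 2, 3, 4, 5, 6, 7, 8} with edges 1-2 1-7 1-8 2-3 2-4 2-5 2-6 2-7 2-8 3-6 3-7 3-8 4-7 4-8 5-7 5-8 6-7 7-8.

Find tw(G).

3

A width-3 tree decomposition is:
Bags: B1 = {2, 4, 7, 8}  B2 = {1, 2, 7, 8}  B3 = {2, 3, 7, 8}  B4 = {2, 5, 7, 8}  B5 = {2, 3, 6, 7}
Tree: B1–B2, B2–B3, B2–B4, B3–B5
The largest bag has 4 vertices, giving width 3; this decomposition certifies tw(G) ≤ 3. Conversely, {1, 2, 7, 8} is a clique of size 4, and the vertices of any clique must share a bag in every tree decomposition; so some bag has ≥ 4 vertices and tw(G) ≥ 3. Therefore the treewidth is 3.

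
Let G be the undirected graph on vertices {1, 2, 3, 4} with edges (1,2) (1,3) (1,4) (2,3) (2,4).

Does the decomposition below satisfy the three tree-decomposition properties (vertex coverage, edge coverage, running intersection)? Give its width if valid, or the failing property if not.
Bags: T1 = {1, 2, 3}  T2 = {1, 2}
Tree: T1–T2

No — vertex 4 appears in no bag.

A tree decomposition must satisfy three properties: every vertex lies in some bag; for every edge, both endpoints lie together in some bag; and for every vertex, the bags containing it form a connected subtree. Here vertex 4 appears in no bag, so the decomposition is invalid.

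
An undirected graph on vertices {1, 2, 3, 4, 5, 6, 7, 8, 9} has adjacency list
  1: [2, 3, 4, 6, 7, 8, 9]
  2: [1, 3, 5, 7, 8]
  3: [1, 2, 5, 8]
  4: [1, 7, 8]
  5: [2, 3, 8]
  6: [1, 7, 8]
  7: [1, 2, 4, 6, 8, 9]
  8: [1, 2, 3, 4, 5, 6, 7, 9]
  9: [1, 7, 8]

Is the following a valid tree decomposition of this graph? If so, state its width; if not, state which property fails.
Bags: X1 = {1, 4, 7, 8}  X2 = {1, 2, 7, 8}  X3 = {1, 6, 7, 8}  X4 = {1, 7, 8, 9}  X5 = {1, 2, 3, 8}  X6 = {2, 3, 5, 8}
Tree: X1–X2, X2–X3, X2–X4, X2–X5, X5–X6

Every vertex of G appears in some bag (union = {1, 2, 3, 4, 5, 6, 7, 8, 9}); every edge is covered by a bag; and for each vertex v the set of bags containing v is connected in the bag tree. The decomposition is therefore valid. The largest bag has 4 vertices, so the width is 3.

Yes; width 3.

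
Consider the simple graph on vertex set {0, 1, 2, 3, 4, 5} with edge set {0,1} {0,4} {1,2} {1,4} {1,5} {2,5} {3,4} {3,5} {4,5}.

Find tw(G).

A width-2 tree decomposition is:
Bags: B1 = {1, 4, 5}  B2 = {3, 4, 5}  B3 = {1, 2, 5}  B4 = {0, 1, 4}
Tree: B1–B2, B1–B3, B1–B4
Every bag has size at most 3, so the width is 3 − 1 = 2 and tw(G) ≤ 2. For the lower bound, the 3 vertices {1, 2, 5} are pairwise adjacent, and any tree decomposition puts a clique entirely inside one bag — forcing width ≥ 2. The upper and lower bounds meet at 2, so that is the treewidth.

2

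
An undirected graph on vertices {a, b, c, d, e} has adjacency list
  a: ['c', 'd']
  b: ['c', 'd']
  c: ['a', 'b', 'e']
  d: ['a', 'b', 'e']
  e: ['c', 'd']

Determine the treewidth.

2

A width-2 tree decomposition is:
Bags: B1 = {c, d, e}  B2 = {b, c, d}  B3 = {a, c, d}
Tree: B1–B2, B2–B3
Every bag has size at most 3, so the width is 3 − 1 = 2 and tw(G) ≤ 2. The edges c–e–d–b–c form a cycle, so G is not a tree and its treewidth is at least 2. Therefore the treewidth is 2.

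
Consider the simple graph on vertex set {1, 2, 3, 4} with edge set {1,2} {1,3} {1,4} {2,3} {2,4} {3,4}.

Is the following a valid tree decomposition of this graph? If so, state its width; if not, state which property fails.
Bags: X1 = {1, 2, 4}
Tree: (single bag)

No — vertex 3 appears in no bag.

A tree decomposition must satisfy three properties: every vertex lies in some bag; for every edge, both endpoints lie together in some bag; and for every vertex, the bags containing it form a connected subtree. Here vertex 3 appears in no bag, so the decomposition is invalid.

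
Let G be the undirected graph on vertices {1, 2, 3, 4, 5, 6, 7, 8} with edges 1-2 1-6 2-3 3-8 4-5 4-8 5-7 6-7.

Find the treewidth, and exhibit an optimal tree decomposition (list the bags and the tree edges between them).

Treewidth 2.
One such decomposition:
Bags: B1 = {1, 2, 3}  B2 = {1, 3, 8}  B3 = {1, 4, 8}  B4 = {1, 4, 5}  B5 = {1, 5, 7}  B6 = {1, 6, 7}
Tree: B1–B2, B2–B3, B3–B4, B4–B5, B5–B6

Each bag holds 3 vertices, so the decomposition has width 2, which upper-bounds the treewidth. For the lower bound, G contains the cycle 1–2–3–8–4–5–7–6–1, so G is not a forest; only forests have treewidth ≤ 1, hence tw(G) ≥ 2. The upper and lower bounds meet at 2, so that is the treewidth.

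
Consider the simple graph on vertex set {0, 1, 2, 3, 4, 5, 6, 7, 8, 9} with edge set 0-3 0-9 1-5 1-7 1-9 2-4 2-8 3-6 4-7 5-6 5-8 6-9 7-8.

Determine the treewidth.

2

A width-2 tree decomposition is:
Bags: B1 = {2, 4, 8}  B2 = {4, 7, 8}  B3 = {5, 7, 8}  B4 = {1, 5, 7}  B5 = {1, 5, 6}  B6 = {1, 6, 9}  B7 = {3, 6, 9}  B8 = {0, 3, 9}
Tree: B1–B2, B2–B3, B3–B4, B4–B5, B5–B6, B6–B7, B7–B8
Each bag holds 3 vertices, so the decomposition has width 2, which upper-bounds the treewidth. The edges 2–4–7–8–2 form a cycle, so G is not a tree and its treewidth is at least 2. The upper and lower bounds meet at 2, so that is the treewidth.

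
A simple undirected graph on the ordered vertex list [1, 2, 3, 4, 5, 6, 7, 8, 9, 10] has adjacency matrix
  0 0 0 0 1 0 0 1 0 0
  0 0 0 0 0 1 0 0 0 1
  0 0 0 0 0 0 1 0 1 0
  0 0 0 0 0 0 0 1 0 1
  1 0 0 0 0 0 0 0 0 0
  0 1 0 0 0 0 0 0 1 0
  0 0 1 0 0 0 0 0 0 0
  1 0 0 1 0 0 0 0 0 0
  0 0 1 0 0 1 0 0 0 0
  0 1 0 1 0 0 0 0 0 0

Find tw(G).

A width-1 tree decomposition is:
Bags: B1 = {3, 7}  B2 = {3, 9}  B3 = {6, 9}  B4 = {2, 6}  B5 = {2, 10}  B6 = {4, 10}  B7 = {4, 8}  B8 = {1, 8}  B9 = {1, 5}
Tree: B1–B2, B2–B3, B3–B4, B4–B5, B5–B6, B6–B7, B7–B8, B8–B9
Each bag holds 2 vertices, so the decomposition has width 1, which upper-bounds the treewidth. G has an edge, so its treewidth is at least 1. Combining the bounds, tw(G) = 1.

1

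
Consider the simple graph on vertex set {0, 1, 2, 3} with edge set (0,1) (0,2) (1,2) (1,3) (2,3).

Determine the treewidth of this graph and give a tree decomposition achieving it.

Every bag has size at most 3, so the width is 3 − 1 = 2 and tw(G) ≤ 2. Conversely, {0, 1, 2} is a clique of size 3, and the vertices of any clique must share a bag in every tree decomposition; so some bag has ≥ 3 vertices and tw(G) ≥ 2. Therefore the treewidth is 2.

Treewidth 2.
One such decomposition:
Bags: B1 = {0, 1, 2}  B2 = {1, 2, 3}
Tree: B1–B2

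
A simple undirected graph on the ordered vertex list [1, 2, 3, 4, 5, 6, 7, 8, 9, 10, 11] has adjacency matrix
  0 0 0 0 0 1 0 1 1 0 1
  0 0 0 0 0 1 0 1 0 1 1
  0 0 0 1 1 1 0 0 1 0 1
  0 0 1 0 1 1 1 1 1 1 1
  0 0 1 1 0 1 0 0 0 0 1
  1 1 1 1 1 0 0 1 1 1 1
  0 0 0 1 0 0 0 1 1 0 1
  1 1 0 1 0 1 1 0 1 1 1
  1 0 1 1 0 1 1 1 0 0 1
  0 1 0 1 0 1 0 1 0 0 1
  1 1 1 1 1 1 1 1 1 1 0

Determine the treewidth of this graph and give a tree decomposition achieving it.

Each bag holds 5 vertices, so the decomposition has width 4, which upper-bounds the treewidth. For the lower bound, the 5 vertices {1, 6, 8, 9, 11} are pairwise adjacent, and any tree decomposition puts a clique entirely inside one bag — forcing width ≥ 4. The upper and lower bounds meet at 4, so that is the treewidth.

Treewidth 4.
One such decomposition:
Bags: B1 = {4, 6, 8, 10, 11}  B2 = {4, 6, 8, 9, 11}  B3 = {4, 7, 8, 9, 11}  B4 = {1, 6, 8, 9, 11}  B5 = {3, 4, 6, 9, 11}  B6 = {2, 6, 8, 10, 11}  B7 = {3, 4, 5, 6, 11}
Tree: B1–B2, B2–B3, B2–B4, B2–B5, B1–B6, B5–B7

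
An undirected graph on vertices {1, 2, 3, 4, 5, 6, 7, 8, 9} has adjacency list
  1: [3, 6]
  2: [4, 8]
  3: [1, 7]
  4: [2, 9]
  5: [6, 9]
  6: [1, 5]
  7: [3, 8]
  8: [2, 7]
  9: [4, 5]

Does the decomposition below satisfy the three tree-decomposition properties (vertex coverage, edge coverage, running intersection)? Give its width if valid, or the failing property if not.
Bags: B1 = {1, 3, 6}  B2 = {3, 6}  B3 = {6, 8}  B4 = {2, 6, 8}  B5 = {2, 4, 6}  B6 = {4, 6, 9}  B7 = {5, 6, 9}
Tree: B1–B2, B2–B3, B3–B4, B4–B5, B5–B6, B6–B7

No — vertex 7 appears in no bag.

A tree decomposition must satisfy three properties: every vertex lies in some bag; for every edge, both endpoints lie together in some bag; and for every vertex, the bags containing it form a connected subtree. Here vertex 7 appears in no bag, so the decomposition is invalid.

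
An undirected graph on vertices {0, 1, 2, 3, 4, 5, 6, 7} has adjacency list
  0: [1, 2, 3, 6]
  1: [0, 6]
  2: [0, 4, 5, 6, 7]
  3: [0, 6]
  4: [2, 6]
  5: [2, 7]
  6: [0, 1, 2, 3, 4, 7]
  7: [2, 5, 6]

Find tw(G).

A width-2 tree decomposition is:
Bags: B1 = {0, 2, 6}  B2 = {0, 3, 6}  B3 = {2, 4, 6}  B4 = {2, 6, 7}  B5 = {2, 5, 7}  B6 = {0, 1, 6}
Tree: B1–B2, B1–B3, B1–B4, B4–B5, B1–B6
The largest bag has 3 vertices, giving width 2; this decomposition certifies tw(G) ≤ 2. On the other hand G contains the 3-clique {2, 5, 7}. A clique must lie in a single bag of any decomposition, so no decomposition can have width below 2. Combining the bounds, tw(G) = 2.

2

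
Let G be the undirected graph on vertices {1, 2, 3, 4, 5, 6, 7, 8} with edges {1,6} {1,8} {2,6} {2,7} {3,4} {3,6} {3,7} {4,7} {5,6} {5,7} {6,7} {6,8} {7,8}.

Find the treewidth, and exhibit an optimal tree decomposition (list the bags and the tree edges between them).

The largest bag has 3 vertices, giving width 2; this decomposition certifies tw(G) ≤ 2. For the lower bound, the 3 vertices {3, 4, 7} are pairwise adjacent, and any tree decomposition puts a clique entirely inside one bag — forcing width ≥ 2. Combining the bounds, tw(G) = 2.

Treewidth 2.
One optimal decomposition is:
Bags: B1 = {6, 7, 8}  B2 = {5, 6, 7}  B3 = {3, 6, 7}  B4 = {3, 4, 7}  B5 = {2, 6, 7}  B6 = {1, 6, 8}
Tree: B1–B2, B2–B3, B3–B4, B1–B5, B1–B6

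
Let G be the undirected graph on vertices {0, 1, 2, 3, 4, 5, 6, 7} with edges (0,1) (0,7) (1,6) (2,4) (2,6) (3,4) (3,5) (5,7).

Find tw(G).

2

A width-2 tree decomposition is:
Bags: B1 = {0, 1, 7}  B2 = {1, 5, 7}  B3 = {1, 3, 5}  B4 = {1, 3, 4}  B5 = {1, 2, 4}  B6 = {1, 2, 6}
Tree: B1–B2, B2–B3, B3–B4, B4–B5, B5–B6
Every bag has size at most 3, so the width is 3 − 1 = 2 and tw(G) ≤ 2. Since 1–0–7–5–3–4–2–6–1 is a cycle in G, G is not acyclic. Forests are exactly the graphs of treewidth ≤ 1, so tw(G) ≥ 2. The upper and lower bounds meet at 2, so that is the treewidth.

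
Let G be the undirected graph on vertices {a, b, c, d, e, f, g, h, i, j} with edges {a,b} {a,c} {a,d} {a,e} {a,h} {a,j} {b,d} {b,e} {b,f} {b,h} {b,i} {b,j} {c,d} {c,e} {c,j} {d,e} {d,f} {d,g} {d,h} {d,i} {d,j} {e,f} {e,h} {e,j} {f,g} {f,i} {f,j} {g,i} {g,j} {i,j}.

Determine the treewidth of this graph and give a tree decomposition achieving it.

Every bag has size at most 5, so the width is 5 − 1 = 4 and tw(G) ≤ 4. Conversely, {a, c, d, e, j} is a clique of size 5, and the vertices of any clique must share a bag in every tree decomposition; so some bag has ≥ 5 vertices and tw(G) ≥ 4. Therefore the treewidth is 4.

Treewidth 4.
One optimal decomposition is:
Bags: B1 = {a, b, d, e, j}  B2 = {b, d, e, f, j}  B3 = {a, b, d, e, h}  B4 = {b, d, f, i, j}  B5 = {d, f, g, i, j}  B6 = {a, c, d, e, j}
Tree: B1–B2, B1–B3, B2–B4, B4–B5, B1–B6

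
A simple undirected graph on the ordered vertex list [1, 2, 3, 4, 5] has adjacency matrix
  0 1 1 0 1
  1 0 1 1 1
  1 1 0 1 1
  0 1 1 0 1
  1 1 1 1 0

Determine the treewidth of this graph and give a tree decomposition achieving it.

Each bag holds 4 vertices, so the decomposition has width 3, which upper-bounds the treewidth. Conversely, {1, 2, 3, 5} is a clique of size 4, and the vertices of any clique must share a bag in every tree decomposition; so some bag has ≥ 4 vertices and tw(G) ≥ 3. Combining the bounds, tw(G) = 3.

Treewidth 3.
Bags: B1 = {2, 3, 4, 5}  B2 = {1, 2, 3, 5}
Tree: B1–B2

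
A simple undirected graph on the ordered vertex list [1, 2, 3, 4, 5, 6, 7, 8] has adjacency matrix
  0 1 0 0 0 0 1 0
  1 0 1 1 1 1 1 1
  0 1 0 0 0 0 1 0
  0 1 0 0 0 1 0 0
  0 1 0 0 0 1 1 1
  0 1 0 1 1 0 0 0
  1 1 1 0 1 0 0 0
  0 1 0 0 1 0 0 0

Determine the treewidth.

A width-2 tree decomposition is:
Bags: B1 = {2, 5, 8}  B2 = {2, 5, 6}  B3 = {2, 5, 7}  B4 = {2, 4, 6}  B5 = {2, 3, 7}  B6 = {1, 2, 7}
Tree: B1–B2, B2–B3, B2–B4, B3–B5, B5–B6
Each bag holds 3 vertices, so the decomposition has width 2, which upper-bounds the treewidth. On the other hand G contains the 3-clique {1, 2, 7}. A clique must lie in a single bag of any decomposition, so no decomposition can have width below 2. The upper and lower bounds meet at 2, so that is the treewidth.

2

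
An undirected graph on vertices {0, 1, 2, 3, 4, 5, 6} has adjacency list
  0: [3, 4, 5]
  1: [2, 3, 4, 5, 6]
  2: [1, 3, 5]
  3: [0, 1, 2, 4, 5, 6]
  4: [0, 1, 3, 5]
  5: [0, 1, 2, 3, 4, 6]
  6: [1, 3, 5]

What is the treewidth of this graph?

A width-3 tree decomposition is:
Bags: B1 = {1, 3, 4, 5}  B2 = {1, 2, 3, 5}  B3 = {1, 3, 5, 6}  B4 = {0, 3, 4, 5}
Tree: B1–B2, B2–B3, B1–B4
The largest bag has 4 vertices, giving width 3; this decomposition certifies tw(G) ≤ 3. On the other hand G contains the 4-clique {0, 3, 4, 5}. A clique must lie in a single bag of any decomposition, so no decomposition can have width below 3. Therefore the treewidth is 3.

3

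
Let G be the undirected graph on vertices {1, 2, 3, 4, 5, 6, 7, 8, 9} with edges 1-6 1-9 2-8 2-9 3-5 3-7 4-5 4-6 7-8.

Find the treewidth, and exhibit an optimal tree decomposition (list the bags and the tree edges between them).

Treewidth 2.
Bags: B1 = {2, 7, 8}  B2 = {2, 7, 9}  B3 = {1, 7, 9}  B4 = {1, 6, 7}  B5 = {4, 6, 7}  B6 = {4, 5, 7}  B7 = {3, 5, 7}
Tree: B1–B2, B2–B3, B3–B4, B4–B5, B5–B6, B6–B7

The largest bag has 3 vertices, giving width 2; this decomposition certifies tw(G) ≤ 2. Since 7–8–2–9–1–6–4–5–3–7 is a cycle in G, G is not acyclic. Forests are exactly the graphs of treewidth ≤ 1, so tw(G) ≥ 2. Hence tw(G) = 2 exactly.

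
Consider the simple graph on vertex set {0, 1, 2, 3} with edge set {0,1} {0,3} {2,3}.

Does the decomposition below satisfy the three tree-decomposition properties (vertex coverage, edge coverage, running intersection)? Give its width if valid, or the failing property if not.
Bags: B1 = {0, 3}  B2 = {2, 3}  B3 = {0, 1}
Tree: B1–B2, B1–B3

Yes; width 1.

Checking the three conditions: (i) the bags cover all of {0, 1, 2, 3}; (ii) for each edge, some bag contains both endpoints; (iii) the bags containing any fixed vertex form a subtree. All hold, so the decomposition is valid with width 2 − 1 = 1.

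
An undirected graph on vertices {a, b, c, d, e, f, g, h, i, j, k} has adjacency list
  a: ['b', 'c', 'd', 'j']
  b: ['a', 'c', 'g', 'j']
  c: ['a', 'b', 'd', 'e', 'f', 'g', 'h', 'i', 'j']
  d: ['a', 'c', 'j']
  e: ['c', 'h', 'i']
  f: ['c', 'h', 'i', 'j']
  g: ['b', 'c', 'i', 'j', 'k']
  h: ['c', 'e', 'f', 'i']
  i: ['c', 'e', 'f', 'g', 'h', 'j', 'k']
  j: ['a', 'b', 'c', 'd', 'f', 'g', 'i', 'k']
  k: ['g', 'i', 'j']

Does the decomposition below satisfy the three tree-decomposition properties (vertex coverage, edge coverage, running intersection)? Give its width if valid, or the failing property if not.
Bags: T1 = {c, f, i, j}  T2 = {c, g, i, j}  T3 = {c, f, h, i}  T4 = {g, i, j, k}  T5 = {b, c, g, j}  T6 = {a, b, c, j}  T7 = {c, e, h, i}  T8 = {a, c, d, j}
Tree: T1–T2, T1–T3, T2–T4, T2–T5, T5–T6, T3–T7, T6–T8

Checking the three conditions: (i) the bags cover all of {a, b, c, d, e, f, g, h, i, j, k}; (ii) for each edge, some bag contains both endpoints; (iii) the bags containing any fixed vertex form a subtree. All hold, so the decomposition is valid with width 4 − 1 = 3.

Yes; width 3.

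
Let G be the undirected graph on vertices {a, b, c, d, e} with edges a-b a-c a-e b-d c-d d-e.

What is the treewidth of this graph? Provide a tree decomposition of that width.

Each bag holds 3 vertices, so the decomposition has width 2, which upper-bounds the treewidth. Since c–a–b–d–c is a cycle in G, G is not acyclic. Forests are exactly the graphs of treewidth ≤ 1, so tw(G) ≥ 2. Hence tw(G) = 2 exactly.

Treewidth 2.
One optimal decomposition is:
Bags: B1 = {a, c, d}  B2 = {a, b, d}  B3 = {a, d, e}
Tree: B1–B2, B2–B3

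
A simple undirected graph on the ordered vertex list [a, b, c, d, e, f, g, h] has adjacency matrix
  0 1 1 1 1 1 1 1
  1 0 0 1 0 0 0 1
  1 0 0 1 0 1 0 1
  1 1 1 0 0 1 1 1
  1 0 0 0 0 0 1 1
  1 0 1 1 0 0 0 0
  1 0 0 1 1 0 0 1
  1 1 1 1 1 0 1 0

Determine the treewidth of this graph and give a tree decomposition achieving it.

Treewidth 3.
One such decomposition:
Bags: B1 = {a, d, g, h}  B2 = {a, c, d, h}  B3 = {a, c, d, f}  B4 = {a, e, g, h}  B5 = {a, b, d, h}
Tree: B1–B2, B2–B3, B1–B4, B2–B5

Each bag holds 4 vertices, so the decomposition has width 3, which upper-bounds the treewidth. On the other hand G contains the 4-clique {a, d, g, h}. A clique must lie in a single bag of any decomposition, so no decomposition can have width below 3. Hence tw(G) = 3 exactly.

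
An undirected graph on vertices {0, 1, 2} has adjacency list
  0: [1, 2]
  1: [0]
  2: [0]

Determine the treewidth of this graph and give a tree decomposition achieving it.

Each bag holds 2 vertices, so the decomposition has width 1, which upper-bounds the treewidth. Since G has at least one edge (e.g. 0–2), it is not an edgeless graph, so tw(G) ≥ 1. The upper and lower bounds meet at 1, so that is the treewidth.

Treewidth 1.
One optimal decomposition is:
Bags: B1 = {0, 2}  B2 = {0, 1}
Tree: B1–B2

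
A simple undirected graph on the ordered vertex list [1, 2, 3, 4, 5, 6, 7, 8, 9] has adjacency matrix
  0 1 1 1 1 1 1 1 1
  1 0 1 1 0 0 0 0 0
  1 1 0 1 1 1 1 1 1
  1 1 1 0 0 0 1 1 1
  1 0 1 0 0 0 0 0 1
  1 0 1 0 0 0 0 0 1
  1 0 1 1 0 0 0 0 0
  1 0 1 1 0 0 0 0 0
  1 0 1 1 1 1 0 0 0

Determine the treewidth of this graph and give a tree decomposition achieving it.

Treewidth 3.
One optimal decomposition is:
Bags: B1 = {1, 3, 6, 9}  B2 = {1, 3, 4, 9}  B3 = {1, 3, 5, 9}  B4 = {1, 2, 3, 4}  B5 = {1, 3, 4, 8}  B6 = {1, 3, 4, 7}
Tree: B1–B2, B1–B3, B2–B4, B4–B5, B4–B6

Each bag holds 4 vertices, so the decomposition has width 3, which upper-bounds the treewidth. For the lower bound, the 4 vertices {1, 3, 4, 8} are pairwise adjacent, and any tree decomposition puts a clique entirely inside one bag — forcing width ≥ 3. Combining the bounds, tw(G) = 3.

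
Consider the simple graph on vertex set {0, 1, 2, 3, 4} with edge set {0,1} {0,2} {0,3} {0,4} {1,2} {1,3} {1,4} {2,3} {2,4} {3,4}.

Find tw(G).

4

A width-4 tree decomposition is:
Bags: B1 = {0, 1, 2, 3, 4}
Tree: (single bag)
A single bag containing all 5 vertices is trivially a valid decomposition of width 4. For the lower bound, the 5 vertices {0, 1, 2, 3, 4} are pairwise adjacent, and any tree decomposition puts a clique entirely inside one bag — forcing width ≥ 4. Hence tw(G) = 4 exactly.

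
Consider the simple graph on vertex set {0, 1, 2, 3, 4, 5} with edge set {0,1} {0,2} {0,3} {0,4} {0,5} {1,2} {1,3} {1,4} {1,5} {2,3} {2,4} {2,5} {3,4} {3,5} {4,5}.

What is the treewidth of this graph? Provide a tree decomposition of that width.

Treewidth 5.
Bags: B1 = {0, 1, 2, 3, 4, 5}
Tree: (single bag)

A single bag containing all 6 vertices is trivially a valid decomposition of width 5. Conversely, {0, 1, 2, 3, 4, 5} is a clique of size 6, and the vertices of any clique must share a bag in every tree decomposition; so some bag has ≥ 6 vertices and tw(G) ≥ 5. Combining the bounds, tw(G) = 5.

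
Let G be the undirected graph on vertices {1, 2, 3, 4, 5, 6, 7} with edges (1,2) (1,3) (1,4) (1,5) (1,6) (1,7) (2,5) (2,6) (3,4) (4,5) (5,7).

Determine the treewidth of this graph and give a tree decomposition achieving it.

Every bag has size at most 3, so the width is 3 − 1 = 2 and tw(G) ≤ 2. On the other hand G contains the 3-clique {1, 3, 4}. A clique must lie in a single bag of any decomposition, so no decomposition can have width below 2. Hence tw(G) = 2 exactly.

Treewidth 2.
One optimal decomposition is:
Bags: B1 = {1, 4, 5}  B2 = {1, 5, 7}  B3 = {1, 3, 4}  B4 = {1, 2, 5}  B5 = {1, 2, 6}
Tree: B1–B2, B1–B3, B1–B4, B4–B5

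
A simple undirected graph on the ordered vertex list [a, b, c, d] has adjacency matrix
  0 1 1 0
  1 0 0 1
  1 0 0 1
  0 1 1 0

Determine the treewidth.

A width-2 tree decomposition is:
Bags: B1 = {a, b, d}  B2 = {a, c, d}
Tree: B1–B2
Each bag holds 3 vertices, so the decomposition has width 2, which upper-bounds the treewidth. Since a–b–d–c–a is a cycle in G, G is not acyclic. Forests are exactly the graphs of treewidth ≤ 1, so tw(G) ≥ 2. Hence tw(G) = 2 exactly.

2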